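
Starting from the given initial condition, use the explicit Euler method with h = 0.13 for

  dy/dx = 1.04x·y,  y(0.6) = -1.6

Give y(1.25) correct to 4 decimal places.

-2.7697

Euler: y_{n+1} = y_n + h·f(x_n, y_n).
x=0.600000, y=-1.600000: f=-0.998400 → y ← -1.600000 + 0.13·(-0.998400) = -1.729792
x=0.730000, y=-1.729792: f=-1.313258 → y ← -1.729792 + 0.13·(-1.313258) = -1.900516
x=0.860000, y=-1.900516: f=-1.699821 → y ← -1.900516 + 0.13·(-1.699821) = -2.121492
x=0.990000, y=-2.121492: f=-2.184288 → y ← -2.121492 + 0.13·(-2.184288) = -2.405450
x=1.120000, y=-2.405450: f=-2.801868 → y ← -2.405450 + 0.13·(-2.801868) = -2.769693
y(1.25) ≈ -2.7697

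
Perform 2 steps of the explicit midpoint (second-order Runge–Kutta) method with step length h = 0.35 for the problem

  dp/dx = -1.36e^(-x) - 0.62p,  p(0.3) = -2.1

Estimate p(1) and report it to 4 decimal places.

Midpoint: k1 = f(x_n, p_n); k2 = f(x_n + h/2, p_n + (h/2)·k1); p_{n+1} = p_n + h·k2.
x=0.300000, p=-2.100000:
  k1 = f(0.300000, -2.100000) = 0.294487
  k2 = f(0.475000, -2.048465) = 0.424284
  p ← -2.100000 + 0.35·0.424284 = -1.951500
x=0.650000, p=-1.951500:
  k1 = f(0.650000, -1.951500) = 0.499948
  k2 = f(0.825000, -1.864010) = 0.559686
  p ← -1.951500 + 0.35·0.559686 = -1.755610
p(1) ≈ -1.7556

-1.7556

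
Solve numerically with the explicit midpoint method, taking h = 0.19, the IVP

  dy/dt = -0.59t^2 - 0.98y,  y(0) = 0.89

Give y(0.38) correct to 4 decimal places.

Midpoint: k1 = f(t_n, y_n); k2 = f(t_n + h/2, y_n + (h/2)·k1); y_{n+1} = y_n + h·k2.
t=0.000000, y=0.890000:
  k1 = f(0.000000, 0.890000) = -0.872200
  k2 = f(0.095000, 0.807141) = -0.796323
  y ← 0.890000 + 0.19·(-0.796323) = 0.738699
t=0.190000, y=0.738699:
  k1 = f(0.190000, 0.738699) = -0.745224
  k2 = f(0.285000, 0.667902) = -0.702467
  y ← 0.738699 + 0.19·(-0.702467) = 0.605230
y(0.38) ≈ 0.6052

0.6052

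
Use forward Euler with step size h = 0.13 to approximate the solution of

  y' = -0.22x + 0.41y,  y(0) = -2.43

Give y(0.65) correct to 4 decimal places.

Euler: y_{n+1} = y_n + h·f(x_n, y_n).
x=0.000000, y=-2.430000: f=-0.996300 → y ← -2.430000 + 0.13·(-0.996300) = -2.559519
x=0.130000, y=-2.559519: f=-1.078003 → y ← -2.559519 + 0.13·(-1.078003) = -2.699659
x=0.260000, y=-2.699659: f=-1.164060 → y ← -2.699659 + 0.13·(-1.164060) = -2.850987
x=0.390000, y=-2.850987: f=-1.254705 → y ← -2.850987 + 0.13·(-1.254705) = -3.014099
x=0.520000, y=-3.014099: f=-1.350181 → y ← -3.014099 + 0.13·(-1.350181) = -3.189622
y(0.65) ≈ -3.1896

-3.1896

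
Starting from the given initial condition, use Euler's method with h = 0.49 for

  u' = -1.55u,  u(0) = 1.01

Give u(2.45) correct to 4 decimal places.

Euler: u_{n+1} = u_n + h·f(x_n, u_n).
x=0.000000, u=1.010000: f=-1.565500 → u ← 1.010000 + 0.49·(-1.565500) = 0.242905
x=0.490000, u=0.242905: f=-0.376503 → u ← 0.242905 + 0.49·(-0.376503) = 0.058419
x=0.980000, u=0.058419: f=-0.090549 → u ← 0.058419 + 0.49·(-0.090549) = 0.014050
x=1.470000, u=0.014050: f=-0.021777 → u ← 0.014050 + 0.49·(-0.021777) = 0.003379
x=1.960000, u=0.003379: f=-0.005237 → u ← 0.003379 + 0.49·(-0.005237) = 0.000813
u(2.45) ≈ 0.0008

0.0008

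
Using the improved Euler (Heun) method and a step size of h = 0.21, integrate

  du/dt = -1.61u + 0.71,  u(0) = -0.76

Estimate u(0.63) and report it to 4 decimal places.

Heun: k1 = f(t_n, u_n); k2 = f(t_n + h, u_n + h·k1); u_{n+1} = u_n + (h/2)·(k1 + k2).
t=0.000000, u=-0.760000:
  k1 = f(0.000000, -0.760000) = 1.933600
  k2 = f(0.210000, -0.353944) = 1.279850
  u ← -0.760000 + (0.21/2)·(1.933600 + 1.279850) = -0.422588
t=0.210000, u=-0.422588:
  k1 = f(0.210000, -0.422588) = 1.390366
  k2 = f(0.420000, -0.130611) = 0.920283
  u ← -0.422588 + (0.21/2)·(1.390366 + 0.920283) = -0.179970
t=0.420000, u=-0.179970:
  k1 = f(0.420000, -0.179970) = 0.999751
  k2 = f(0.630000, 0.029978) = 0.661735
  u ← -0.179970 + (0.21/2)·(0.999751 + 0.661735) = -0.005513
u(0.63) ≈ -0.0055

-0.0055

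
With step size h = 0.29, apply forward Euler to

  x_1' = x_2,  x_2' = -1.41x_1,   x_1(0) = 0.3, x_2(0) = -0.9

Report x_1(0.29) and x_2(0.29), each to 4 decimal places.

0.0390, -1.0227

Euler on (x_1,x_2): x_1_{n+1} = x_1_n + h·x_1', x_2_{n+1} = x_2_n + h·x_2'.
0.000000: (0.300000, -0.900000); f=(-0.900000, -0.423000) → (0.039000, -1.022670)
(x_1(0.29), x_2(0.29)) ≈ (0.0390, -1.0227)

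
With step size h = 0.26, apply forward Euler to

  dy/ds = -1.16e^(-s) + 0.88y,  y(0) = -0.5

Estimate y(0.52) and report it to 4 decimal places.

Euler: y_{n+1} = y_n + h·f(s_n, y_n).
s=0.000000, y=-0.500000: f=-1.600000 → y ← -0.500000 + 0.26·(-1.600000) = -0.916000
s=0.260000, y=-0.916000: f=-1.700500 → y ← -0.916000 + 0.26·(-1.700500) = -1.358130
y(0.52) ≈ -1.3581

-1.3581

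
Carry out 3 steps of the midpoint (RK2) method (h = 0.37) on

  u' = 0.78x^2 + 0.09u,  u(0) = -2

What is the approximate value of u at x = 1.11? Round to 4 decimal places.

-1.8574

Midpoint: k1 = f(x_n, u_n); k2 = f(x_n + h/2, u_n + (h/2)·k1); u_{n+1} = u_n + h·k2.
x=0.000000, u=-2.000000:
  k1 = f(0.000000, -2.000000) = -0.180000
  k2 = f(0.185000, -2.033300) = -0.156301
  u ← -2.000000 + 0.37·(-0.156301) = -2.057832
x=0.370000, u=-2.057832:
  k1 = f(0.370000, -2.057832) = -0.078423
  k2 = f(0.555000, -2.072340) = 0.053749
  u ← -2.057832 + 0.37·0.053749 = -2.037944
x=0.740000, u=-2.037944:
  k1 = f(0.740000, -2.037944) = 0.243713
  k2 = f(0.925000, -1.992858) = 0.488030
  u ← -2.037944 + 0.37·0.488030 = -1.857373
u(1.11) ≈ -1.8574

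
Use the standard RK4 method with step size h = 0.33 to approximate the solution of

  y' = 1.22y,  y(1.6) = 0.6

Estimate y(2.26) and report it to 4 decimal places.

1.3421

RK4: k1 = f(t_n, y_n); k2 = f(t_n + h/2, y_n + (h/2)·k1); k3 = f(t_n + h/2, y_n + (h/2)·k2); k4 = f(t_n + h, y_n + h·k3); y_{n+1} = y_n + (h/6)·(k1 + 2k2 + 2k3 + k4).
t=1.600000, y=0.600000:
  k1 = f(1.600000, 0.600000) = 0.732000
  k2 = f(1.765000, 0.720780) = 0.879352
  k3 = f(1.765000, 0.745093) = 0.909013
  k4 = f(1.930000, 0.899974) = 1.097969
  y ← 0.600000 + (0.33/6)·(k1 + 2k2 + 2k3 + k4) = 0.897368
t=1.930000, y=0.897368:
  k1 = f(1.930000, 0.897368) = 1.094790
  k2 = f(2.095000, 1.078009) = 1.315171
  k3 = f(2.095000, 1.114372) = 1.359533
  k4 = f(2.260000, 1.346014) = 1.642138
  y ← 0.897368 + (0.33/6)·(k1 + 2k2 + 2k3 + k4) = 1.342117
y(2.26) ≈ 1.3421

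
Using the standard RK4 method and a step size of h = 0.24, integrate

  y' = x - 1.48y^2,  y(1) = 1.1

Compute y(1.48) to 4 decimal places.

RK4: k1 = f(x_n, y_n); k2 = f(x_n + h/2, y_n + (h/2)·k1); k3 = f(x_n + h/2, y_n + (h/2)·k2); k4 = f(x_n + h, y_n + h·k3); y_{n+1} = y_n + (h/6)·(k1 + 2k2 + 2k3 + k4).
x=1.000000, y=1.100000:
  k1 = f(1.000000, 1.100000) = -0.790800
  k2 = f(1.120000, 1.005104) = -0.375146
  k3 = f(1.120000, 1.054982) = -0.527222
  k4 = f(1.240000, 0.973467) = -0.162503
  y ← 1.100000 + (0.24/6)·(k1 + 2k2 + 2k3 + k4) = 0.989678
x=1.240000, y=0.989678:
  k1 = f(1.240000, 0.989678) = -0.209606
  k2 = f(1.360000, 0.964526) = -0.016859
  k3 = f(1.360000, 0.987655) = -0.083685
  k4 = f(1.480000, 0.969594) = 0.088634
  y ← 0.989678 + (0.24/6)·(k1 + 2k2 + 2k3 + k4) = 0.976796
y(1.48) ≈ 0.9768

0.9768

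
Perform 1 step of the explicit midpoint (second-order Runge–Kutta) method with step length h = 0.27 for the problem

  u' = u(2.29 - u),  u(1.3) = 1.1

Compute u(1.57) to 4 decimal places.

Midpoint: k1 = f(t_n, u_n); k2 = f(t_n + h/2, u_n + (h/2)·k1); u_{n+1} = u_n + h·k2.
t=1.300000, u=1.100000:
  k1 = f(1.300000, 1.100000) = 1.309000
  k2 = f(1.435000, 1.276715) = 1.293676
  u ← 1.100000 + 0.27·1.293676 = 1.449293
u(1.57) ≈ 1.4493

1.4493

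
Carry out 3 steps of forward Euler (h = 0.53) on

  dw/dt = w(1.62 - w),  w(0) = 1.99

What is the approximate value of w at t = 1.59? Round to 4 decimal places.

1.6196

Euler: w_{n+1} = w_n + h·f(t_n, w_n).
t=0.000000, w=1.990000: f=-0.736300 → w ← 1.990000 + 0.53·(-0.736300) = 1.599761
t=0.530000, w=1.599761: f=0.032378 → w ← 1.599761 + 0.53·0.032378 = 1.616921
t=1.060000, w=1.616921: f=0.004978 → w ← 1.616921 + 0.53·0.004978 = 1.619560
w(1.59) ≈ 1.6196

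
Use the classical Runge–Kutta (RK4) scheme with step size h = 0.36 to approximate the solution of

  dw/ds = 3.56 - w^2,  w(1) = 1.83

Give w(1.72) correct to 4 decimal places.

RK4: k1 = f(s_n, w_n); k2 = f(s_n + h/2, w_n + (h/2)·k1); k3 = f(s_n + h/2, w_n + (h/2)·k2); k4 = f(s_n + h, w_n + h·k3); w_{n+1} = w_n + (h/6)·(k1 + 2k2 + 2k3 + k4).
s=1.000000, w=1.830000:
  k1 = f(1.000000, 1.830000) = 0.211100
  k2 = f(1.180000, 1.867998) = 0.070583
  k3 = f(1.180000, 1.842705) = 0.164438
  k4 = f(1.360000, 1.889198) = -0.009068
  w ← 1.830000 + (0.36/6)·(k1 + 2k2 + 2k3 + k4) = 1.870325
s=1.360000, w=1.870325:
  k1 = f(1.360000, 1.870325) = 0.061886
  k2 = f(1.540000, 1.881464) = 0.020093
  k3 = f(1.540000, 1.873941) = 0.048344
  k4 = f(1.720000, 1.887728) = -0.003518
  w ← 1.870325 + (0.36/6)·(k1 + 2k2 + 2k3 + k4) = 1.882039
w(1.72) ≈ 1.8820

1.8820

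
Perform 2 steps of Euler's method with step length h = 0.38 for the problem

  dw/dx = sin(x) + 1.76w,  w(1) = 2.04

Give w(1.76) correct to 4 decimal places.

Euler: w_{n+1} = w_n + h·f(x_n, w_n).
x=1.000000, w=2.040000: f=4.431871 → w ← 2.040000 + 0.38·4.431871 = 3.724111
x=1.380000, w=3.724111: f=7.536289 → w ← 3.724111 + 0.38·7.536289 = 6.587901
w(1.76) ≈ 6.5879

6.5879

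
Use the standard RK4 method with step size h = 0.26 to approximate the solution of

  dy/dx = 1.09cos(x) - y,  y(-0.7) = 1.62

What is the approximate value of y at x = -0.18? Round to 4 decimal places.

1.3627

RK4: k1 = f(x_n, y_n); k2 = f(x_n + h/2, y_n + (h/2)·k1); k3 = f(x_n + h/2, y_n + (h/2)·k2); k4 = f(x_n + h, y_n + h·k3); y_{n+1} = y_n + (h/6)·(k1 + 2k2 + 2k3 + k4).
x=-0.700000, y=1.620000:
  k1 = f(-0.700000, 1.620000) = -0.786322
  k2 = f(-0.570000, 1.517778) = -0.600106
  k3 = f(-0.570000, 1.541986) = -0.624314
  k4 = f(-0.440000, 1.457678) = -0.471499
  y ← 1.620000 + (0.26/6)·(k1 + 2k2 + 2k3 + k4) = 1.459378
x=-0.440000, y=1.459378:
  k1 = f(-0.440000, 1.459378) = -0.473199
  k2 = f(-0.310000, 1.397862) = -0.359819
  k3 = f(-0.310000, 1.412602) = -0.374558
  k4 = f(-0.180000, 1.361993) = -0.289603
  y ← 1.459378 + (0.26/6)·(k1 + 2k2 + 2k3 + k4) = 1.362677
y(-0.18) ≈ 1.3627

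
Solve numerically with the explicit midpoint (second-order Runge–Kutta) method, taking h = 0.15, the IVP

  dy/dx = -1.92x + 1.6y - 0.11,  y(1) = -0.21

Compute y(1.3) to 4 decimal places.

Midpoint: k1 = f(x_n, y_n); k2 = f(x_n + h/2, y_n + (h/2)·k1); y_{n+1} = y_n + h·k2.
x=1.000000, y=-0.210000:
  k1 = f(1.000000, -0.210000) = -2.366000
  k2 = f(1.075000, -0.387450) = -2.793920
  y ← -0.210000 + 0.15·(-2.793920) = -0.629088
x=1.150000, y=-0.629088:
  k1 = f(1.150000, -0.629088) = -3.324541
  k2 = f(1.225000, -0.878429) = -3.867486
  y ← -0.629088 + 0.15·(-3.867486) = -1.209211
y(1.3) ≈ -1.2092

-1.2092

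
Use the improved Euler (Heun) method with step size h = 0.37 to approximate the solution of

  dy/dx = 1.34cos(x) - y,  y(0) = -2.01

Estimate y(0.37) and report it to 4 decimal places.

Heun: k1 = f(x_n, y_n); k2 = f(x_n + h, y_n + h·k1); y_{n+1} = y_n + (h/2)·(k1 + k2).
x=0.000000, y=-2.010000:
  k1 = f(0.000000, -2.010000) = 3.350000
  k2 = f(0.370000, -0.770500) = 2.019819
  y ← -2.010000 + (0.37/2)·(3.350000 + 2.019819) = -1.016584
y(0.37) ≈ -1.0166

-1.0166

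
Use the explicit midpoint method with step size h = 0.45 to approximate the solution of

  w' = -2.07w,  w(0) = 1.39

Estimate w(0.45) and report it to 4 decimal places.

0.6983

Midpoint: k1 = f(x_n, w_n); k2 = f(x_n + h/2, w_n + (h/2)·k1); w_{n+1} = w_n + h·k2.
x=0.000000, w=1.390000:
  k1 = f(0.000000, 1.390000) = -2.877300
  k2 = f(0.225000, 0.742607) = -1.537198
  w ← 1.390000 + 0.45·(-1.537198) = 0.698261
w(0.45) ≈ 0.6983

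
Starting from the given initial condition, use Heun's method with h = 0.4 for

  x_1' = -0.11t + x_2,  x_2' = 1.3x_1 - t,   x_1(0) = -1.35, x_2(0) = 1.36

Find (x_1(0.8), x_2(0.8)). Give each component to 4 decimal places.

Heun on (x_1,x_2): k1 = f(t_n, state_n); k2 = f(t_n + h, state_n + h·k1); state_{n+1} = state_n + (h/2)·(k1 + k2).
0.000000: (-1.350000, 1.360000)
  k1 = (1.360000, -1.755000)
  predictor → (-0.806000, 0.658000)
  k2 = (0.614000, -1.447800)
  → (-0.955200, 0.719440)
0.400000: (-0.955200, 0.719440)
  k1 = (0.675440, -1.641760)
  predictor → (-0.685024, 0.062736)
  k2 = (-0.025264, -1.690531)
  → (-0.825165, 0.052982)
(x_1(0.8), x_2(0.8)) ≈ (-0.8252, 0.0530)

-0.8252, 0.0530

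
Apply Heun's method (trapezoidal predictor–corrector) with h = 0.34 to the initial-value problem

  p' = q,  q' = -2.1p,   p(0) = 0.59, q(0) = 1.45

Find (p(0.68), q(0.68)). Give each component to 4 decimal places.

Heun on (p,q): k1 = f(s_n, state_n); k2 = f(s_n + h, state_n + h·k1); state_{n+1} = state_n + (h/2)·(k1 + k2).
0.000000: (0.590000, 1.450000)
  k1 = (1.450000, -1.239000)
  predictor → (1.083000, 1.028740)
  k2 = (1.028740, -2.274300)
  → (1.011386, 0.852739)
0.340000: (1.011386, 0.852739)
  k1 = (0.852739, -2.123910)
  predictor → (1.301317, 0.130610)
  k2 = (0.130610, -2.732766)
  → (1.178555, 0.027104)
(p(0.68), q(0.68)) ≈ (1.1786, 0.0271)

1.1786, 0.0271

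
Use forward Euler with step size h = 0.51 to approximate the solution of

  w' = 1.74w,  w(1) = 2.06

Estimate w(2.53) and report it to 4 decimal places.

Euler: w_{n+1} = w_n + h·f(x_n, w_n).
x=1.000000, w=2.060000: f=3.584400 → w ← 2.060000 + 0.51·3.584400 = 3.888044
x=1.510000, w=3.888044: f=6.765197 → w ← 3.888044 + 0.51·6.765197 = 7.338294
x=2.020000, w=7.338294: f=12.768632 → w ← 7.338294 + 0.51·12.768632 = 13.850297
w(2.53) ≈ 13.8503

13.8503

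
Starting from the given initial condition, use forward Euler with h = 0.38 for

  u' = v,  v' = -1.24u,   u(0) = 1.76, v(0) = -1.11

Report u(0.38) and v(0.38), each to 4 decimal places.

Euler on (u,v): u_{n+1} = u_n + h·u', v_{n+1} = v_n + h·v'.
0.000000: (1.760000, -1.110000); f=(-1.110000, -2.182400) → (1.338200, -1.939312)
(u(0.38), v(0.38)) ≈ (1.3382, -1.9393)

1.3382, -1.9393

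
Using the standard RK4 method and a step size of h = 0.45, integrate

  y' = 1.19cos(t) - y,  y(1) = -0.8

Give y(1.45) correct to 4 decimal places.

RK4: k1 = f(t_n, y_n); k2 = f(t_n + h/2, y_n + (h/2)·k1); k3 = f(t_n + h/2, y_n + (h/2)·k2); k4 = f(t_n + h, y_n + h·k3); y_{n+1} = y_n + (h/6)·(k1 + 2k2 + 2k3 + k4).
t=1.000000, y=-0.800000:
  k1 = f(1.000000, -0.800000) = 1.442960
  k2 = f(1.225000, -0.475334) = 0.878680
  k3 = f(1.225000, -0.602297) = 1.005643
  k4 = f(1.450000, -0.347461) = 0.490859
  y ← -0.800000 + (0.45/6)·(k1 + 2k2 + 2k3 + k4) = -0.372315
y(1.45) ≈ -0.3723

-0.3723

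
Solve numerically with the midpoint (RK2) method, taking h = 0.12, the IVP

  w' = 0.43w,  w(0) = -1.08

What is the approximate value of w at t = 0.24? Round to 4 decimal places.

-1.1974

Midpoint: k1 = f(t_n, w_n); k2 = f(t_n + h/2, w_n + (h/2)·k1); w_{n+1} = w_n + h·k2.
t=0.000000, w=-1.080000:
  k1 = f(0.000000, -1.080000) = -0.464400
  k2 = f(0.060000, -1.107864) = -0.476382
  w ← -1.080000 + 0.12·(-0.476382) = -1.137166
t=0.120000, w=-1.137166:
  k1 = f(0.120000, -1.137166) = -0.488981
  k2 = f(0.180000, -1.166505) = -0.501597
  w ← -1.137166 + 0.12·(-0.501597) = -1.197357
w(0.24) ≈ -1.1974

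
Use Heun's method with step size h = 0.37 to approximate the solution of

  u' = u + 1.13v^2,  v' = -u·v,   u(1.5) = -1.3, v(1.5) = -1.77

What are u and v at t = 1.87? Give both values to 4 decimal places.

Heun on (u,v): k1 = f(t_n, state_n); k2 = f(t_n + h, state_n + h·k1); state_{n+1} = state_n + (h/2)·(k1 + k2).
1.500000: (-1.300000, -1.770000)
  k1 = (2.240177, -2.301000)
  predictor → (-0.471135, -2.621370)
  k2 = (7.293752, -1.235018)
  → (0.463777, -2.424163)
(u(1.87), v(1.87)) ≈ (0.4638, -2.4242)

0.4638, -2.4242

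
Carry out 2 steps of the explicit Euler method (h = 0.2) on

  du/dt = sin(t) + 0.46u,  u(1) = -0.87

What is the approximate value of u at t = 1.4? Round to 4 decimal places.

-0.6673

Euler: u_{n+1} = u_n + h·f(t_n, u_n).
t=1.000000, u=-0.870000: f=0.441271 → u ← -0.870000 + 0.2·0.441271 = -0.781746
t=1.200000, u=-0.781746: f=0.572436 → u ← -0.781746 + 0.2·0.572436 = -0.667259
u(1.4) ≈ -0.6673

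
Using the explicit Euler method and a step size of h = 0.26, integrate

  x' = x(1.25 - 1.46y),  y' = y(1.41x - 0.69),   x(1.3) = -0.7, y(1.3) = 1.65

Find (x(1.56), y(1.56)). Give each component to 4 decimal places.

-0.4891, 0.9306

Euler on (x,y): x_{n+1} = x_n + h·x', y_{n+1} = y_n + h·y'.
1.300000: (-0.700000, 1.650000); f=(0.811300, -2.767050) → (-0.489062, 0.930567)
(x(1.56), y(1.56)) ≈ (-0.4891, 0.9306)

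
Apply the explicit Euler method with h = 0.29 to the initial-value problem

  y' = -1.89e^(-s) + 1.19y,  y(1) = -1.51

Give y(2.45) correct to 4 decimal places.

-8.0572

Euler: y_{n+1} = y_n + h·f(s_n, y_n).
s=1.000000, y=-1.510000: f=-2.492192 → y ← -1.510000 + 0.29·(-2.492192) = -2.232736
s=1.290000, y=-2.232736: f=-3.177217 → y ← -2.232736 + 0.29·(-3.177217) = -3.154129
s=1.580000, y=-3.154129: f=-4.142706 → y ← -3.154129 + 0.29·(-4.142706) = -4.355514
s=1.870000, y=-4.355514: f=-5.474355 → y ← -4.355514 + 0.29·(-5.474355) = -5.943076
s=2.160000, y=-5.943076: f=-7.290225 → y ← -5.943076 + 0.29·(-7.290225) = -8.057242
y(2.45) ≈ -8.0572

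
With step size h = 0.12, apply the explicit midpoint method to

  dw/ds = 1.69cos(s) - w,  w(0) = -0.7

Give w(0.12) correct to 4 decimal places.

Midpoint: k1 = f(s_n, w_n); k2 = f(s_n + h/2, w_n + (h/2)·k1); w_{n+1} = w_n + h·k2.
s=0.000000, w=-0.700000:
  k1 = f(0.000000, -0.700000) = 2.390000
  k2 = f(0.060000, -0.556600) = 2.243559
  w ← -0.700000 + 0.12·2.243559 = -0.430773
w(0.12) ≈ -0.4308

-0.4308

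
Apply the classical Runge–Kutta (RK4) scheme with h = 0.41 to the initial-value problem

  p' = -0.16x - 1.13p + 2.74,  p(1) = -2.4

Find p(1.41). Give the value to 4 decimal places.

RK4: k1 = f(x_n, p_n); k2 = f(x_n + h/2, p_n + (h/2)·k1); k3 = f(x_n + h/2, p_n + (h/2)·k2); k4 = f(x_n + h, p_n + h·k3); p_{n+1} = p_n + (h/6)·(k1 + 2k2 + 2k3 + k4).
x=1.000000, p=-2.400000:
  k1 = f(1.000000, -2.400000) = 5.292000
  k2 = f(1.205000, -1.315140) = 4.033308
  k3 = f(1.205000, -1.573172) = 4.324884
  k4 = f(1.410000, -0.626797) = 3.222681
  p ← -2.400000 + (0.41/6)·(k1 + 2k2 + 2k3 + k4) = -0.675877
p(1.41) ≈ -0.6759

-0.6759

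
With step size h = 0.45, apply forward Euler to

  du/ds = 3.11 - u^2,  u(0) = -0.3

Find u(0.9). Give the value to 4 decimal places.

Euler: u_{n+1} = u_n + h·f(s_n, u_n).
s=0.000000, u=-0.300000: f=3.020000 → u ← -0.300000 + 0.45·3.020000 = 1.059000
s=0.450000, u=1.059000: f=1.988519 → u ← 1.059000 + 0.45·1.988519 = 1.953834
u(0.9) ≈ 1.9538

1.9538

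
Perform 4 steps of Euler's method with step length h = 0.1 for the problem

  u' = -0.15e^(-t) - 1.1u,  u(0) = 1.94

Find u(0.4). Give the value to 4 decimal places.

1.1738

Euler: u_{n+1} = u_n + h·f(t_n, u_n).
t=0.000000, u=1.940000: f=-2.284000 → u ← 1.940000 + 0.1·(-2.284000) = 1.711600
t=0.100000, u=1.711600: f=-2.018486 → u ← 1.711600 + 0.1·(-2.018486) = 1.509751
t=0.200000, u=1.509751: f=-1.783536 → u ← 1.509751 + 0.1·(-1.783536) = 1.331398
t=0.300000, u=1.331398: f=-1.575660 → u ← 1.331398 + 0.1·(-1.575660) = 1.173832
u(0.4) ≈ 1.1738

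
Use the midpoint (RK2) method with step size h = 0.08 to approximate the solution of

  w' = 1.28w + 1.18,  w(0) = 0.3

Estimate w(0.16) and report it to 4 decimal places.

0.5772

Midpoint: k1 = f(x_n, w_n); k2 = f(x_n + h/2, w_n + (h/2)·k1); w_{n+1} = w_n + h·k2.
x=0.000000, w=0.300000:
  k1 = f(0.000000, 0.300000) = 1.564000
  k2 = f(0.040000, 0.362560) = 1.644077
  w ← 0.300000 + 0.08·1.644077 = 0.431526
x=0.080000, w=0.431526:
  k1 = f(0.080000, 0.431526) = 1.732353
  k2 = f(0.120000, 0.500820) = 1.821050
  w ← 0.431526 + 0.08·1.821050 = 0.577210
w(0.16) ≈ 0.5772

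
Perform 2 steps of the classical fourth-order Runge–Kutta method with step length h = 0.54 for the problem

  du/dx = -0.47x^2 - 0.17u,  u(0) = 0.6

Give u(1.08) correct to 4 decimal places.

RK4: k1 = f(x_n, u_n); k2 = f(x_n + h/2, u_n + (h/2)·k1); k3 = f(x_n + h/2, u_n + (h/2)·k2); k4 = f(x_n + h, u_n + h·k3); u_{n+1} = u_n + (h/6)·(k1 + 2k2 + 2k3 + k4).
x=0.000000, u=0.600000:
  k1 = f(0.000000, 0.600000) = -0.102000
  k2 = f(0.270000, 0.572460) = -0.131581
  k3 = f(0.270000, 0.564473) = -0.130223
  k4 = f(0.540000, 0.529679) = -0.227097
  u ← 0.600000 + (0.54/6)·(k1 + 2k2 + 2k3 + k4) = 0.523256
x=0.540000, u=0.523256:
  k1 = f(0.540000, 0.523256) = -0.226006
  k2 = f(0.810000, 0.462235) = -0.386947
  k3 = f(0.810000, 0.418781) = -0.379560
  k4 = f(1.080000, 0.318294) = -0.602318
  u ← 0.523256 + (0.54/6)·(k1 + 2k2 + 2k3 + k4) = 0.310736
u(1.08) ≈ 0.3107

0.3107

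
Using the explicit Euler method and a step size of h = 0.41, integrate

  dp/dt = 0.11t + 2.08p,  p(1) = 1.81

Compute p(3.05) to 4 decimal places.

Euler: p_{n+1} = p_n + h·f(t_n, p_n).
t=1.000000, p=1.810000: f=3.874800 → p ← 1.810000 + 0.41·3.874800 = 3.398668
t=1.410000, p=3.398668: f=7.224329 → p ← 3.398668 + 0.41·7.224329 = 6.360643
t=1.820000, p=6.360643: f=13.430338 → p ← 6.360643 + 0.41·13.430338 = 11.867081
t=2.230000, p=11.867081: f=24.928829 → p ← 11.867081 + 0.41·24.928829 = 22.087902
t=2.640000, p=22.087902: f=46.233235 → p ← 22.087902 + 0.41·46.233235 = 41.043528
p(3.05) ≈ 41.0435

41.0435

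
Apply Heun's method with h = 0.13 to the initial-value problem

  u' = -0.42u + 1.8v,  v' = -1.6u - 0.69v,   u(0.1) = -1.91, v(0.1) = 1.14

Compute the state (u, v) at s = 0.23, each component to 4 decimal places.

Heun on (u,v): k1 = f(s_n, state_n); k2 = f(s_n + h, state_n + h·k1); state_{n+1} = state_n + (h/2)·(k1 + k2).
0.100000: (-1.910000, 1.140000)
  k1 = (2.854200, 2.269400)
  predictor → (-1.538954, 1.435022)
  k2 = (3.229400, 1.472161)
  → (-1.514566, 1.383201)
(u(0.23), v(0.23)) ≈ (-1.5146, 1.3832)

-1.5146, 1.3832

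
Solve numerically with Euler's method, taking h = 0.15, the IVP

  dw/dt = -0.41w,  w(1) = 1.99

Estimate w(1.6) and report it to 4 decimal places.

Euler: w_{n+1} = w_n + h·f(t_n, w_n).
t=1.000000, w=1.990000: f=-0.815900 → w ← 1.990000 + 0.15·(-0.815900) = 1.867615
t=1.150000, w=1.867615: f=-0.765722 → w ← 1.867615 + 0.15·(-0.765722) = 1.752757
t=1.300000, w=1.752757: f=-0.718630 → w ← 1.752757 + 0.15·(-0.718630) = 1.644962
t=1.450000, w=1.644962: f=-0.674434 → w ← 1.644962 + 0.15·(-0.674434) = 1.543797
w(1.6) ≈ 1.5438

1.5438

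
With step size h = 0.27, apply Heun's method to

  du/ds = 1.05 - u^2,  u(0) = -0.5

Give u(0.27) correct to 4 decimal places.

Heun: k1 = f(s_n, u_n); k2 = f(s_n + h, u_n + h·k1); u_{n+1} = u_n + (h/2)·(k1 + k2).
s=0.000000, u=-0.500000:
  k1 = f(0.000000, -0.500000) = 0.800000
  k2 = f(0.270000, -0.284000) = 0.969344
  u ← -0.500000 + (0.27/2)·(0.800000 + 0.969344) = -0.261139
u(0.27) ≈ -0.2611

-0.2611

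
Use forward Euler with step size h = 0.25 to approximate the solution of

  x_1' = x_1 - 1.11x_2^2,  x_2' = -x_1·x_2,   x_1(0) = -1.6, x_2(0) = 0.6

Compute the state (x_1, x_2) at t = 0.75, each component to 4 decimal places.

-3.9812, 2.1843

Euler on (x_1,x_2): x_1_{n+1} = x_1_n + h·x_1', x_2_{n+1} = x_2_n + h·x_2'.
0.000000: (-1.600000, 0.600000); f=(-1.999600, 0.960000) → (-2.099900, 0.840000)
0.250000: (-2.099900, 0.840000); f=(-2.883116, 1.763916) → (-2.820679, 1.280979)
0.500000: (-2.820679, 1.280979); f=(-4.642086, 3.613231) → (-3.981200, 2.184287)
(x_1(0.75), x_2(0.75)) ≈ (-3.9812, 2.1843)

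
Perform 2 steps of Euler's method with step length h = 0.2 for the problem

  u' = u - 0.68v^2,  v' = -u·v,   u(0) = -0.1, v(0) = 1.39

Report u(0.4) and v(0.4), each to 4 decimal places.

-0.7327, 1.5263

Euler on (u,v): u_{n+1} = u_n + h·u', v_{n+1} = v_n + h·v'.
0.000000: (-0.100000, 1.390000); f=(-1.413828, 0.139000) → (-0.382766, 1.417800)
0.200000: (-0.382766, 1.417800); f=(-1.749672, 0.542685) → (-0.732700, 1.526337)
(u(0.4), v(0.4)) ≈ (-0.7327, 1.5263)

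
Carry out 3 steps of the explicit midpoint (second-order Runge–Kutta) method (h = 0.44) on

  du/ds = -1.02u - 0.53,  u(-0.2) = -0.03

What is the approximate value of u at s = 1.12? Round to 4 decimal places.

Midpoint: k1 = f(s_n, u_n); k2 = f(s_n + h/2, u_n + (h/2)·k1); u_{n+1} = u_n + h·k2.
s=-0.200000, u=-0.030000:
  k1 = f(-0.200000, -0.030000) = -0.499400
  k2 = f(0.020000, -0.139868) = -0.387335
  u ← -0.030000 + 0.44·(-0.387335) = -0.200427
s=0.240000, u=-0.200427:
  k1 = f(0.240000, -0.200427) = -0.325564
  k2 = f(0.460000, -0.272051) = -0.252508
  u ← -0.200427 + 0.44·(-0.252508) = -0.311531
s=0.680000, u=-0.311531:
  k1 = f(0.680000, -0.311531) = -0.212239
  k2 = f(0.900000, -0.358223) = -0.164612
  u ← -0.311531 + 0.44·(-0.164612) = -0.383960
u(1.12) ≈ -0.3840

-0.3840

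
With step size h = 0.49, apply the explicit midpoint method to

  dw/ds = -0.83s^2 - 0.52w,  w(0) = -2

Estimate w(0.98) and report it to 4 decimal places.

-1.4358

Midpoint: k1 = f(s_n, w_n); k2 = f(s_n + h/2, w_n + (h/2)·k1); w_{n+1} = w_n + h·k2.
s=0.000000, w=-2.000000:
  k1 = f(0.000000, -2.000000) = 1.040000
  k2 = f(0.245000, -1.745200) = 0.857683
  w ← -2.000000 + 0.49·0.857683 = -1.579735
s=0.490000, w=-1.579735:
  k1 = f(0.490000, -1.579735) = 0.622179
  k2 = f(0.735000, -1.427301) = 0.293810
  w ← -1.579735 + 0.49·0.293810 = -1.435768
w(0.98) ≈ -1.4358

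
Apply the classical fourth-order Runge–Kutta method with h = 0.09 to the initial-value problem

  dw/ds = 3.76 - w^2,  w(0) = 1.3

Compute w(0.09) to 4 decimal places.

RK4: k1 = f(s_n, w_n); k2 = f(s_n + h/2, w_n + (h/2)·k1); k3 = f(s_n + h/2, w_n + (h/2)·k2); k4 = f(s_n + h, w_n + h·k3); w_{n+1} = w_n + (h/6)·(k1 + 2k2 + 2k3 + k4).
s=0.000000, w=1.300000:
  k1 = f(0.000000, 1.300000) = 2.070000
  k2 = f(0.045000, 1.393150) = 1.819133
  k3 = f(0.045000, 1.381861) = 1.850460
  k4 = f(0.090000, 1.466541) = 1.609256
  w ← 1.300000 + (0.09/6)·(k1 + 2k2 + 2k3 + k4) = 1.465277
w(0.09) ≈ 1.4653

1.4653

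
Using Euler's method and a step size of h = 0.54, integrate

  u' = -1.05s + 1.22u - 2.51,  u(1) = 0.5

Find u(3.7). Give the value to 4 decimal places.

-33.2820

Euler: u_{n+1} = u_n + h·f(s_n, u_n).
s=1.000000, u=0.500000: f=-2.950000 → u ← 0.500000 + 0.54·(-2.950000) = -1.093000
s=1.540000, u=-1.093000: f=-5.460460 → u ← -1.093000 + 0.54·(-5.460460) = -4.041648
s=2.080000, u=-4.041648: f=-9.624811 → u ← -4.041648 + 0.54·(-9.624811) = -9.239046
s=2.620000, u=-9.239046: f=-16.532637 → u ← -9.239046 + 0.54·(-16.532637) = -18.166670
s=3.160000, u=-18.166670: f=-27.991338 → u ← -18.166670 + 0.54·(-27.991338) = -33.281992
u(3.7) ≈ -33.2820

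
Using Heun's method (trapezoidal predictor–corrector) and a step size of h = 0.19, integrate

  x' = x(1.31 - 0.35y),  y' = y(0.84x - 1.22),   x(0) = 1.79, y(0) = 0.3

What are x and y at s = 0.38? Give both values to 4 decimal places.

2.8098, 0.3859

Heun on (x,y): k1 = f(s_n, state_n); k2 = f(s_n + h, state_n + h·k1); state_{n+1} = state_n + (h/2)·(k1 + k2).
0.000000: (1.790000, 0.300000)
  k1 = (2.156950, 0.085080)
  predictor → (2.199820, 0.316165)
  k2 = (2.638338, 0.198504)
  → (2.245552, 0.326940)
0.190000: (2.245552, 0.326940)
  k1 = (2.684717, 0.217829)
  predictor → (2.755649, 0.368328)
  k2 = (3.254656, 0.403225)
  → (2.809793, 0.385941)
(x(0.38), y(0.38)) ≈ (2.8098, 0.3859)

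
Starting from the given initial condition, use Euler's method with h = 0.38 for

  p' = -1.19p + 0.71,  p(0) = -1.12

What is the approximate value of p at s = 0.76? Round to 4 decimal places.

Euler: p_{n+1} = p_n + h·f(s_n, p_n).
s=0.000000, p=-1.120000: f=2.042800 → p ← -1.120000 + 0.38·2.042800 = -0.343736
s=0.380000, p=-0.343736: f=1.119046 → p ← -0.343736 + 0.38·1.119046 = 0.081501
p(0.76) ≈ 0.0815

0.0815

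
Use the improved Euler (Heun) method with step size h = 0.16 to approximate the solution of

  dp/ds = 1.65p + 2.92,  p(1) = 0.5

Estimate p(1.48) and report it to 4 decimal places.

Heun: k1 = f(s_n, p_n); k2 = f(s_n + h, p_n + h·k1); p_{n+1} = p_n + (h/2)·(k1 + k2).
s=1.000000, p=0.500000:
  k1 = f(1.000000, 0.500000) = 3.745000
  k2 = f(1.160000, 1.099200) = 4.733680
  p ← 0.500000 + (0.16/2)·(3.745000 + 4.733680) = 1.178294
s=1.160000, p=1.178294:
  k1 = f(1.160000, 1.178294) = 4.864186
  k2 = f(1.320000, 1.956564) = 6.148331
  p ← 1.178294 + (0.16/2)·(4.864186 + 6.148331) = 2.059296
s=1.320000, p=2.059296:
  k1 = f(1.320000, 2.059296) = 6.317838
  k2 = f(1.480000, 3.070150) = 7.985747
  p ← 2.059296 + (0.16/2)·(6.317838 + 7.985747) = 3.203583
p(1.48) ≈ 3.2036

3.2036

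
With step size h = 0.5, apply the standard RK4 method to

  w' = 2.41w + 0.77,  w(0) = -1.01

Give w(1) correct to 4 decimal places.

RK4: k1 = f(s_n, w_n); k2 = f(s_n + h/2, w_n + (h/2)·k1); k3 = f(s_n + h/2, w_n + (h/2)·k2); k4 = f(s_n + h, w_n + h·k3); w_{n+1} = w_n + (h/6)·(k1 + 2k2 + 2k3 + k4).
s=0.000000, w=-1.010000:
  k1 = f(0.000000, -1.010000) = -1.664100
  k2 = f(0.250000, -1.426025) = -2.666720
  k3 = f(0.250000, -1.676680) = -3.270799
  k4 = f(0.500000, -2.645399) = -5.605413
  w ← -1.010000 + (0.5/6)·(k1 + 2k2 + 2k3 + k4) = -2.605379
s=0.500000, w=-2.605379:
  k1 = f(0.500000, -2.605379) = -5.508964
  k2 = f(0.750000, -3.982620) = -8.828115
  k3 = f(0.750000, -4.812408) = -10.827903
  k4 = f(1.000000, -8.019331) = -18.556587
  w ← -2.605379 + (0.5/6)·(k1 + 2k2 + 2k3 + k4) = -7.886845
w(1) ≈ -7.8868

-7.8868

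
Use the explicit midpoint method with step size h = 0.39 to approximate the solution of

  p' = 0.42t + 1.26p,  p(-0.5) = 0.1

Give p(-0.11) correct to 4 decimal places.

Midpoint: k1 = f(t_n, p_n); k2 = f(t_n + h/2, p_n + (h/2)·k1); p_{n+1} = p_n + h·k2.
t=-0.500000, p=0.100000:
  k1 = f(-0.500000, 0.100000) = -0.084000
  k2 = f(-0.305000, 0.083620) = -0.022739
  p ← 0.100000 + 0.39·(-0.022739) = 0.091132
p(-0.11) ≈ 0.0911

0.0911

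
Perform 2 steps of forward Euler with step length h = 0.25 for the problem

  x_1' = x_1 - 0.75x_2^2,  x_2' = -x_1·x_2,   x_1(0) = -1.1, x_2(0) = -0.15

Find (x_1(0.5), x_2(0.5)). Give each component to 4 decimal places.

-1.7309, -0.2572

Euler on (x_1,x_2): x_1_{n+1} = x_1_n + h·x_1', x_2_{n+1} = x_2_n + h·x_2'.
0.000000: (-1.100000, -0.150000); f=(-1.116875, -0.165000) → (-1.379219, -0.191250)
0.250000: (-1.379219, -0.191250); f=(-1.406651, -0.263776) → (-1.730882, -0.257194)
(x_1(0.5), x_2(0.5)) ≈ (-1.7309, -0.2572)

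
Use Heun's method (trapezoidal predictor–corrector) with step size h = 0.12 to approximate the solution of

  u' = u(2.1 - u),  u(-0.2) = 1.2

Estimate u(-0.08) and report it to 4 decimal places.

1.3263

Heun: k1 = f(t_n, u_n); k2 = f(t_n + h, u_n + h·k1); u_{n+1} = u_n + (h/2)·(k1 + k2).
t=-0.200000, u=1.200000:
  k1 = f(-0.200000, 1.200000) = 1.080000
  k2 = f(-0.080000, 1.329600) = 1.024324
  u ← 1.200000 + (0.12/2)·(1.080000 + 1.024324) = 1.326259
u(-0.08) ≈ 1.3263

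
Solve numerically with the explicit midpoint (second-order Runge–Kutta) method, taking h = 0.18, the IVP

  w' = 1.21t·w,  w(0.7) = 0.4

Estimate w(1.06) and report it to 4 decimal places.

Midpoint: k1 = f(t_n, w_n); k2 = f(t_n + h/2, w_n + (h/2)·k1); w_{n+1} = w_n + h·k2.
t=0.700000, w=0.400000:
  k1 = f(0.700000, 0.400000) = 0.338800
  k2 = f(0.790000, 0.430492) = 0.411507
  w ← 0.400000 + 0.18·0.411507 = 0.474071
t=0.880000, w=0.474071:
  k1 = f(0.880000, 0.474071) = 0.504791
  k2 = f(0.970000, 0.519503) = 0.609740
  w ← 0.474071 + 0.18·0.609740 = 0.583825
w(1.06) ≈ 0.5838

0.5838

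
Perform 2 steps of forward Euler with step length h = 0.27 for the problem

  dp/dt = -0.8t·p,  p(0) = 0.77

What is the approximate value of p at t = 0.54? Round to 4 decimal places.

Euler: p_{n+1} = p_n + h·f(t_n, p_n).
t=0.000000, p=0.770000: f=0.000000 → p ← 0.770000 + 0.27·0.000000 = 0.770000
t=0.270000, p=0.770000: f=-0.166320 → p ← 0.770000 + 0.27·(-0.166320) = 0.725094
p(0.54) ≈ 0.7251

0.7251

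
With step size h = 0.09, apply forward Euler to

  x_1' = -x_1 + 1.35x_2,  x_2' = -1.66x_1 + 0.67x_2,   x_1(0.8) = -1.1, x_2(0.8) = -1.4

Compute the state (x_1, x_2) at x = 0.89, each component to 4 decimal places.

Euler on (x_1,x_2): x_1_{n+1} = x_1_n + h·x_1', x_2_{n+1} = x_2_n + h·x_2'.
0.800000: (-1.100000, -1.400000); f=(-0.790000, 0.888000) → (-1.171100, -1.320080)
(x_1(0.89), x_2(0.89)) ≈ (-1.1711, -1.3201)

-1.1711, -1.3201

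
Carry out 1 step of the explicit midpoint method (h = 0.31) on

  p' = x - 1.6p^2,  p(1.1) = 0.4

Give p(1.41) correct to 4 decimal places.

0.6493

Midpoint: k1 = f(x_n, p_n); k2 = f(x_n + h/2, p_n + (h/2)·k1); p_{n+1} = p_n + h·k2.
x=1.100000, p=0.400000:
  k1 = f(1.100000, 0.400000) = 0.844000
  k2 = f(1.255000, 0.530820) = 0.804168
  p ← 0.400000 + 0.31·0.804168 = 0.649292
p(1.41) ≈ 0.6493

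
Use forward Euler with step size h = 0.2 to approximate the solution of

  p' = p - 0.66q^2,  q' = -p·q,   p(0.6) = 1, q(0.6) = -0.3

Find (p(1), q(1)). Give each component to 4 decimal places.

Euler on (p,q): p_{n+1} = p_n + h·p', q_{n+1} = q_n + h·q'.
0.600000: (1.000000, -0.300000); f=(0.940600, 0.300000) → (1.188120, -0.240000)
0.800000: (1.188120, -0.240000); f=(1.150104, 0.285149) → (1.418141, -0.182970)
(p(1), q(1)) ≈ (1.4181, -0.1830)

1.4181, -0.1830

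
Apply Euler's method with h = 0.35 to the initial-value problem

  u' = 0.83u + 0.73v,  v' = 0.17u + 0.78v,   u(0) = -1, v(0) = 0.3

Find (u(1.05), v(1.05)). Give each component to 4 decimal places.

-1.8288, 0.3422

Euler on (u,v): u_{n+1} = u_n + h·u', v_{n+1} = v_n + h·v'.
0.000000: (-1.000000, 0.300000); f=(-0.611000, 0.064000) → (-1.213850, 0.322400)
0.350000: (-1.213850, 0.322400); f=(-0.772143, 0.045117) → (-1.484100, 0.338191)
0.700000: (-1.484100, 0.338191); f=(-0.984924, 0.011492) → (-1.828824, 0.342213)
(u(1.05), v(1.05)) ≈ (-1.8288, 0.3422)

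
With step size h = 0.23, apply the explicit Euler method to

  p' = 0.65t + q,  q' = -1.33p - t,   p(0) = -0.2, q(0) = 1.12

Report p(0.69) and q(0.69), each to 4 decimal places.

0.6879, 0.8936

Euler on (p,q): p_{n+1} = p_n + h·p', q_{n+1} = q_n + h·q'.
0.000000: (-0.200000, 1.120000); f=(1.120000, 0.266000) → (0.057600, 1.181180)
0.230000: (0.057600, 1.181180); f=(1.330680, -0.306608) → (0.363656, 1.110660)
0.460000: (0.363656, 1.110660); f=(1.409660, -0.943663) → (0.687878, 0.893618)
(p(0.69), q(0.69)) ≈ (0.6879, 0.8936)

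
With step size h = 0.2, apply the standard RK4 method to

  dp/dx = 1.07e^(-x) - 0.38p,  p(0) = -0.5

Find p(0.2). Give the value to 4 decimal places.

RK4: k1 = f(x_n, p_n); k2 = f(x_n + h/2, p_n + (h/2)·k1); k3 = f(x_n + h/2, p_n + (h/2)·k2); k4 = f(x_n + h, p_n + h·k3); p_{n+1} = p_n + (h/6)·(k1 + 2k2 + 2k3 + k4).
x=0.000000, p=-0.500000:
  k1 = f(0.000000, -0.500000) = 1.260000
  k2 = f(0.100000, -0.374000) = 1.110296
  k3 = f(0.100000, -0.388970) = 1.115985
  k4 = f(0.200000, -0.276803) = 0.981227
  p ← -0.500000 + (0.2/6)·(k1 + 2k2 + 2k3 + k4) = -0.276874
p(0.2) ≈ -0.2769

-0.2769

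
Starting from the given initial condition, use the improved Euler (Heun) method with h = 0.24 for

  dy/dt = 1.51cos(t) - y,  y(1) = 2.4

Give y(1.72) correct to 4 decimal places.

1.2946

Heun: k1 = f(t_n, y_n); k2 = f(t_n + h, y_n + h·k1); y_{n+1} = y_n + (h/2)·(k1 + k2).
t=1.000000, y=2.400000:
  k1 = f(1.000000, 2.400000) = -1.584144
  k2 = f(1.240000, 2.019806) = -1.529363
  y ← 2.400000 + (0.24/2)·(-1.584144 + (-1.529363)) = 2.026379
t=1.240000, y=2.026379:
  k1 = f(1.240000, 2.026379) = -1.535937
  k2 = f(1.480000, 1.657754) = -1.520840
  y ← 2.026379 + (0.24/2)·(-1.535937 + (-1.520840)) = 1.659566
t=1.480000, y=1.659566:
  k1 = f(1.480000, 1.659566) = -1.522652
  k2 = f(1.720000, 1.294130) = -1.518592
  y ← 1.659566 + (0.24/2)·(-1.522652 + (-1.518592)) = 1.294617
y(1.72) ≈ 1.2946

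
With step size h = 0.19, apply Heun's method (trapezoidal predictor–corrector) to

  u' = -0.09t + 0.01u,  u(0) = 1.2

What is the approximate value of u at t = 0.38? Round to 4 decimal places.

Heun: k1 = f(t_n, u_n); k2 = f(t_n + h, u_n + h·k1); u_{n+1} = u_n + (h/2)·(k1 + k2).
t=0.000000, u=1.200000:
  k1 = f(0.000000, 1.200000) = 0.012000
  k2 = f(0.190000, 1.202280) = -0.005077
  u ← 1.200000 + (0.19/2)·(0.012000 + (-0.005077)) = 1.200658
t=0.190000, u=1.200658:
  k1 = f(0.190000, 1.200658) = -0.005093
  k2 = f(0.380000, 1.199690) = -0.022203
  u ← 1.200658 + (0.19/2)·(-0.005093 + (-0.022203)) = 1.198064
u(0.38) ≈ 1.1981

1.1981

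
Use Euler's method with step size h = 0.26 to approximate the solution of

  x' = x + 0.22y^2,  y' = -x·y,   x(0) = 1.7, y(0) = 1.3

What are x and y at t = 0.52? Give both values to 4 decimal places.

Euler on (x,y): x_{n+1} = x_n + h·x', y_{n+1} = y_n + h·y'.
0.000000: (1.700000, 1.300000); f=(2.071800, -2.210000) → (2.238668, 0.725400)
0.260000: (2.238668, 0.725400); f=(2.354433, -1.623930) → (2.850821, 0.303178)
(x(0.52), y(0.52)) ≈ (2.8508, 0.3032)

2.8508, 0.3032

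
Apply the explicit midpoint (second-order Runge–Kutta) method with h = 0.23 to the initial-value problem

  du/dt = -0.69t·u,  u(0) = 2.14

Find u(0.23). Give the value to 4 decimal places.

Midpoint: k1 = f(t_n, u_n); k2 = f(t_n + h/2, u_n + (h/2)·k1); u_{n+1} = u_n + h·k2.
t=0.000000, u=2.140000:
  k1 = f(0.000000, 2.140000) = 0.000000
  k2 = f(0.115000, 2.140000) = -0.169809
  u ← 2.140000 + 0.23·(-0.169809) = 2.100944
u(0.23) ≈ 2.1009

2.1009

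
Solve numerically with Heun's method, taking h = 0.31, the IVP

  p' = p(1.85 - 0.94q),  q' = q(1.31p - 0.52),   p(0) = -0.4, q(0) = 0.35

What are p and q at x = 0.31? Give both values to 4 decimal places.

Heun on (p,q): k1 = f(x_n, state_n); k2 = f(x_n + h, state_n + h·k1); state_{n+1} = state_n + (h/2)·(k1 + k2).
0.000000: (-0.400000, 0.350000)
  k1 = (-0.608400, -0.365400)
  predictor → (-0.588604, 0.236726)
  k2 = (-0.957940, -0.305630)
  → (-0.642783, 0.245990)
(p(0.31), q(0.31)) ≈ (-0.6428, 0.2460)

-0.6428, 0.2460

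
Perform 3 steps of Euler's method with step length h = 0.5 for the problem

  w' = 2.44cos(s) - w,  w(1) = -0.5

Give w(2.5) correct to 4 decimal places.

Euler: w_{n+1} = w_n + h·f(s_n, w_n).
s=1.000000, w=-0.500000: f=1.818338 → w ← -0.500000 + 0.5·1.818338 = 0.409169
s=1.500000, w=0.409169: f=-0.236570 → w ← 0.409169 + 0.5·(-0.236570) = 0.290884
s=2.000000, w=0.290884: f=-1.306282 → w ← 0.290884 + 0.5·(-1.306282) = -0.362257
w(2.5) ≈ -0.3623

-0.3623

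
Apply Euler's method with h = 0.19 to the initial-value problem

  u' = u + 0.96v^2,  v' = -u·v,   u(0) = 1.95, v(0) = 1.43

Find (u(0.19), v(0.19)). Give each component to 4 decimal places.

Euler on (u,v): u_{n+1} = u_n + h·u', v_{n+1} = v_n + h·v'.
0.000000: (1.950000, 1.430000); f=(3.913104, -2.788500) → (2.693490, 0.900185)
(u(0.19), v(0.19)) ≈ (2.6935, 0.9002)

2.6935, 0.9002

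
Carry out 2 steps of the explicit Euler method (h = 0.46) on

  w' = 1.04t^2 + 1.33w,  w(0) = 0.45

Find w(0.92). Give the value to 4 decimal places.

1.2703

Euler: w_{n+1} = w_n + h·f(t_n, w_n).
t=0.000000, w=0.450000: f=0.598500 → w ← 0.450000 + 0.46·0.598500 = 0.725310
t=0.460000, w=0.725310: f=1.184726 → w ← 0.725310 + 0.46·1.184726 = 1.270284
w(0.92) ≈ 1.2703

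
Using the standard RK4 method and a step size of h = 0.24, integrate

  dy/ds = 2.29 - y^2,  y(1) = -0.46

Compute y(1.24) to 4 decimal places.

RK4: k1 = f(s_n, y_n); k2 = f(s_n + h/2, y_n + (h/2)·k1); k3 = f(s_n + h/2, y_n + (h/2)·k2); k4 = f(s_n + h, y_n + h·k3); y_{n+1} = y_n + (h/6)·(k1 + 2k2 + 2k3 + k4).
s=1.000000, y=-0.460000:
  k1 = f(1.000000, -0.460000) = 2.078400
  k2 = f(1.120000, -0.210592) = 2.245651
  k3 = f(1.120000, -0.190522) = 2.253701
  k4 = f(1.240000, 0.080888) = 2.283457
  y ← -0.460000 + (0.24/6)·(k1 + 2k2 + 2k3 + k4) = 0.074422
y(1.24) ≈ 0.0744

0.0744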